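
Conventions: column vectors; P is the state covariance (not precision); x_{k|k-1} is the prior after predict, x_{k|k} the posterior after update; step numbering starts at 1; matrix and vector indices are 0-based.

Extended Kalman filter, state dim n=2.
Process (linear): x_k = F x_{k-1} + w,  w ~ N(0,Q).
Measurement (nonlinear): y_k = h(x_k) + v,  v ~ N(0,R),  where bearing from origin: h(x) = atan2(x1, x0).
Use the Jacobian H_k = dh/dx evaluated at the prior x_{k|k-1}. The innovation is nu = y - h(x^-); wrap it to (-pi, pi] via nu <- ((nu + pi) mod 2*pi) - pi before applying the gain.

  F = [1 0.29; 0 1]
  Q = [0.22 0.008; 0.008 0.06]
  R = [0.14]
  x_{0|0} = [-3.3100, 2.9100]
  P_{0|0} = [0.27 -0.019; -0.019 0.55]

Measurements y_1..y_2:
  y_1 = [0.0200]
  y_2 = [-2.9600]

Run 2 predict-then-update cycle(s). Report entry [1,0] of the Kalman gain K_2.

step 1: x^-=[-2.4661, 2.9100]  P^-=[0.5252 0.1485; 0.1485 0.6100]  H_jac=[-0.2000 -0.1695]  S=[0.1886]  K=[-0.6904; -0.7057]  nu=[-2.2538]  x^+=[-0.9100, 4.5005]  P^+=[0.4353 0.0566; 0.0566 0.5161]
step 2: x^-=[0.3952, 4.5005]  P^-=[0.7316 0.2143; 0.2143 0.5761]  H_jac=[-0.2205 0.0194]  S=[0.1740]  K=[-0.9035; -0.2075]  nu=[1.8400]  x^+=[-1.2672, 4.1187]  P^+=[0.5896 0.1817; 0.1817 0.5686]

K[1,0] = -0.2075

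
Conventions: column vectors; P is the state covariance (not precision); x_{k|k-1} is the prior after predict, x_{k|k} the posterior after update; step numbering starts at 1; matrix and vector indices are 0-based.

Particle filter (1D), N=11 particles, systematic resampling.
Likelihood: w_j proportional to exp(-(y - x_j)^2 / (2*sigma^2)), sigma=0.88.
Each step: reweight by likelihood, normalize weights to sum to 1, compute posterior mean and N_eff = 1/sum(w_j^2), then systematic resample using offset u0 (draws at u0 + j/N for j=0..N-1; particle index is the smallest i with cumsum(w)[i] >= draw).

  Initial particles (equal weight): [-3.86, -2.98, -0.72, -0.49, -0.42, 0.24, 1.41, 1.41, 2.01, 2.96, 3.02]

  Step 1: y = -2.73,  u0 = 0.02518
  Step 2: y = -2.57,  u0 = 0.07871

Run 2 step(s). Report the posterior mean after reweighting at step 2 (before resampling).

step 1: w=[0.2834, 0.6208, 0.0476, 0.0253, 0.0206, 0.0022, 0.0000, 0.0000, 0.0000, 0.0000, 0.0000]  mean=-2.9989  Neff=2.1317  idx=[0, 0, 0, 1, 1, 1, 1, 1, 1, 1, 2]
step 2: w=[0.0461, 0.0461, 0.0461, 0.1210, 0.1210, 0.1210, 0.1210, 0.1210, 0.1210, 0.1210, 0.0148]  mean=-3.0681  Neff=9.1679  idx=[1, 3, 4, 4, 5, 6, 7, 7, 8, 9, 10]

post_mean = -3.0681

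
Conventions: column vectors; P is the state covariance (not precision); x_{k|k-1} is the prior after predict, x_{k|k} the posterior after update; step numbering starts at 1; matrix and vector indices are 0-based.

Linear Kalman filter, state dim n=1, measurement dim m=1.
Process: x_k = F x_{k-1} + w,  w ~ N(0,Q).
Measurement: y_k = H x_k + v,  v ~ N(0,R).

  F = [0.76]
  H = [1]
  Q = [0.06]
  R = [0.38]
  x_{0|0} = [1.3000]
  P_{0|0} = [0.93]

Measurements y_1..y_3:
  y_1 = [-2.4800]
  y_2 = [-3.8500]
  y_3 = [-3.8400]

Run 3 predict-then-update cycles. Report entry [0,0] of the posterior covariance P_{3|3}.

step 1: x^-=[0.9880]  P^-=[0.5972]  S=[0.9772]  K=[0.6111]  nu=[-3.4680]  x^+=[-1.1314]  P^+=[0.2322]
step 2: x^-=[-0.8598]  P^-=[0.1941]  S=[0.5741]  K=[0.3381]  nu=[-2.9902]  x^+=[-1.8709]  P^+=[0.1285]
step 3: x^-=[-1.4219]  P^-=[0.1342]  S=[0.5142]  K=[0.2610]  nu=[-2.4181]  x^+=[-2.0530]  P^+=[0.0992]

P_post[0,0] = 0.0992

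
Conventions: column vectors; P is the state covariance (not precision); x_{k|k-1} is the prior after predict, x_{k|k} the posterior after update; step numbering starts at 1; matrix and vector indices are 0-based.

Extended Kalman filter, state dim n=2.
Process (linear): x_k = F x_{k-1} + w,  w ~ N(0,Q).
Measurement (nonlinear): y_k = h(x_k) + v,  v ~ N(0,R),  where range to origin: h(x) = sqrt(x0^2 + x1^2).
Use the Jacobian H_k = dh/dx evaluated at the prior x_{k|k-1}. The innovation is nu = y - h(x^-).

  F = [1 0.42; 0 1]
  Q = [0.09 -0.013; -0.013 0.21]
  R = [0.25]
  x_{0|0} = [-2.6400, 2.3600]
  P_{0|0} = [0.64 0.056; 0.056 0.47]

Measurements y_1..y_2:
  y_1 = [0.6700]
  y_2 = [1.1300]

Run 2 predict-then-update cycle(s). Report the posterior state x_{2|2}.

x_post = [-0.3327, 1.1031]

step 1: x^-=[-1.6488, 2.3600]  P^-=[0.8599 0.2404; 0.2404 0.6800]  H_jac=[-0.5727 0.8198]  S=[0.7633]  K=[-0.3871; 0.5499]  nu=[-2.2089]  x^+=[-0.7938, 1.1453]  P^+=[0.7456 0.4029; 0.4029 0.4492]
step 2: x^-=[-0.3128, 1.1453]  P^-=[1.2532 0.5785; 0.5785 0.6592]  H_jac=[-0.2635 0.9647]  S=[0.6563]  K=[0.3472; 0.7366]  nu=[-0.0572]  x^+=[-0.3327, 1.1031]  P^+=[1.1741 0.4107; 0.4107 0.3031]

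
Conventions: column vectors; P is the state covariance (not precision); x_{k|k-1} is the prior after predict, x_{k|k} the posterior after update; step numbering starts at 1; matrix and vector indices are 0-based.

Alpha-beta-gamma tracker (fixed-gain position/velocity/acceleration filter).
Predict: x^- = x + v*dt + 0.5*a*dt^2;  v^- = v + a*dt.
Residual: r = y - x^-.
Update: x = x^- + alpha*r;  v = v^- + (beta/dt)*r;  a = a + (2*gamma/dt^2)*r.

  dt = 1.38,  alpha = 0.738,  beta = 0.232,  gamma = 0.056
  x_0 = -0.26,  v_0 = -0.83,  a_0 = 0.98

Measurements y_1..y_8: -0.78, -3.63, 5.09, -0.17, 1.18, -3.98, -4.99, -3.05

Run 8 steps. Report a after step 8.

a_post = -0.6127

step 1: x_pred=-0.4722  r=-0.3078  x^+=-0.6994  v^+=0.4707  a^+=0.9619
step 2: x_pred=0.8661  r=-4.4961  x^+=-2.4520  v^+=1.0422  a^+=0.6975
step 3: x_pred=-0.3496  r=5.4396  x^+=3.6648  v^+=2.9192  a^+=1.0174
step 4: x_pred=8.6621  r=-8.8321  x^+=2.1440  v^+=2.8384  a^+=0.4980
step 5: x_pred=6.5352  r=-5.3552  x^+=2.5831  v^+=2.6253  a^+=0.1830
step 6: x_pred=6.3803  r=-10.3603  x^+=-1.2656  v^+=1.1362  a^+=-0.4263
step 7: x_pred=-0.1036  r=-4.8864  x^+=-3.7098  v^+=-0.2736  a^+=-0.7137
step 8: x_pred=-4.7669  r=1.7169  x^+=-3.4998  v^+=-0.9698  a^+=-0.6127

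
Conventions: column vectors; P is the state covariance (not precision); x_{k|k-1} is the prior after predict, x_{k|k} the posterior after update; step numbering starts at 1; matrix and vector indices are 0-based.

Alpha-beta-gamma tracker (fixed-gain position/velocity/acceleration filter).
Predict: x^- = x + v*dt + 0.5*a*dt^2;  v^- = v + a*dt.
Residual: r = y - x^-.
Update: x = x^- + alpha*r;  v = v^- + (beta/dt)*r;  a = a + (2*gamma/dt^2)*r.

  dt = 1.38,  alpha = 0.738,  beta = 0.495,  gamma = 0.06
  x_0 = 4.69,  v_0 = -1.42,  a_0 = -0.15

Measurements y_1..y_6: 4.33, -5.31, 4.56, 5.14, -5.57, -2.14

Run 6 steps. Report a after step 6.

a_post = -0.0943

step 1: x_pred=2.5876  r=1.7424  x^+=3.8735  v^+=-1.0020  a^+=-0.0402
step 2: x_pred=2.4524  r=-7.7624  x^+=-3.2762  v^+=-3.8418  a^+=-0.5293
step 3: x_pred=-9.0820  r=13.6420  x^+=0.9858  v^+=0.3210  a^+=0.3303
step 4: x_pred=1.7433  r=3.3967  x^+=4.2501  v^+=1.9952  a^+=0.5443
step 5: x_pred=7.5217  r=-13.0917  x^+=-2.1400  v^+=-1.9496  a^+=-0.2806
step 6: x_pred=-5.0976  r=2.9576  x^+=-2.9149  v^+=-1.2760  a^+=-0.0943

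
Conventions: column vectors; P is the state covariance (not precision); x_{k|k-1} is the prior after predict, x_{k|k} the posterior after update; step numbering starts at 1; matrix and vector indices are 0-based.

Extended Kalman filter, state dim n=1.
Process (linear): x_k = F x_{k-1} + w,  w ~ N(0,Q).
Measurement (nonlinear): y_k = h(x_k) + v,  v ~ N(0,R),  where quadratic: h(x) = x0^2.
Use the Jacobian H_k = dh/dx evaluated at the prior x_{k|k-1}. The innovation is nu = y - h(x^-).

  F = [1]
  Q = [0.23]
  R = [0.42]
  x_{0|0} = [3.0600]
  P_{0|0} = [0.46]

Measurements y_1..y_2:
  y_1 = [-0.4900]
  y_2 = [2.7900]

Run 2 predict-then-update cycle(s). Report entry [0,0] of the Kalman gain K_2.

step 1: x^-=[3.0600]  P^-=[0.6900]  H_jac=[6.1200]  S=[26.2635]  K=[0.1608]  nu=[-9.8536]  x^+=[1.4757]  P^+=[0.0110]
step 2: x^-=[1.4757]  P^-=[0.2410]  H_jac=[2.9514]  S=[2.5195]  K=[0.2823]  nu=[0.6124]  x^+=[1.6486]  P^+=[0.0402]

K[0,0] = 0.2823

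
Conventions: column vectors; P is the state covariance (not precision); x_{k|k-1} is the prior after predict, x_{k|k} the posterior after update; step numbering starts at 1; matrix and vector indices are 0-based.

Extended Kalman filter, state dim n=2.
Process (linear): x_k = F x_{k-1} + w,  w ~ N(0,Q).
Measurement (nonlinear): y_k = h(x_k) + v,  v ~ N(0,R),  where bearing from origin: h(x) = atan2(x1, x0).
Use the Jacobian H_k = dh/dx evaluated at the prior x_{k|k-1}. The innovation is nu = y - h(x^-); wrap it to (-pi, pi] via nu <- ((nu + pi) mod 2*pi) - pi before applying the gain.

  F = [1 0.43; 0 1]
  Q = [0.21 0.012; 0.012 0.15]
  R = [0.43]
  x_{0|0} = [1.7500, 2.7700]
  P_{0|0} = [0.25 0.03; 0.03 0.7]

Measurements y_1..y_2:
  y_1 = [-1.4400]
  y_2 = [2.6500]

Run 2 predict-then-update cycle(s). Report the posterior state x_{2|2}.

x_post = [4.1477, 2.8180]

step 1: x^-=[2.9411, 2.7700]  P^-=[0.6152 0.3430; 0.3430 0.8500]  H_jac=[-0.1697 0.1802]  S=[0.4543]  K=[-0.0938; 0.2090]  nu=[-2.1954]  x^+=[3.1470, 2.3112]  P^+=[0.6112 0.3519; 0.3519 0.8302]
step 2: x^-=[4.1408, 2.3112]  P^-=[1.2774 0.7209; 0.7209 0.9802]  H_jac=[-0.1028 0.1841]  S=[0.4494]  K=[0.0032; 0.2367]  nu=[2.1409]  x^+=[4.1477, 2.8180]  P^+=[1.2774 0.7205; 0.7205 0.9550]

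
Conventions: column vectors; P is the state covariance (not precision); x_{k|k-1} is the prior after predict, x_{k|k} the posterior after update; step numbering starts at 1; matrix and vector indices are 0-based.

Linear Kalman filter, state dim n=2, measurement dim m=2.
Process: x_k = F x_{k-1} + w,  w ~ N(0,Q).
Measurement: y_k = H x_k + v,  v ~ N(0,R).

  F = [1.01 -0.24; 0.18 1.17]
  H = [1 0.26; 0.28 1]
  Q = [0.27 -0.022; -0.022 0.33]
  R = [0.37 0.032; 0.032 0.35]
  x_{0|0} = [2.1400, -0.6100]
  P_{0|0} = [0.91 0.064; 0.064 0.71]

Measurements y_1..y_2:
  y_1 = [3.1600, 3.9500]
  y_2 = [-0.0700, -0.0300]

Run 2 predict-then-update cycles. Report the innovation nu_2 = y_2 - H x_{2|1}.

innov = [-2.9704, -3.9632]

step 1: x^-=[2.3078, -0.3285]  P^-=[1.2082 0.0169; 0.0169 1.3584]  S=[1.6788 0.7416; 0.7416 1.8126]  K=[0.7760 -0.1215; -0.1364 0.8078]  nu=[0.9376, 3.6323]  x^+=[2.5940, 2.4779]  P^+=[0.3104 -0.1046; -0.1046 0.3077]
step 2: x^-=[2.0252, 3.3661]  P^-=[0.6551 -0.1711; -0.1711 0.7172]  S=[0.9846 0.2184; 0.2184 1.0227]  K=[0.6482 -0.1263; -0.1359 0.6834]  nu=[-2.9704, -3.9632]  x^+=[0.6005, 1.0614]  P^+=[0.2609 -0.0965; -0.0965 0.2619]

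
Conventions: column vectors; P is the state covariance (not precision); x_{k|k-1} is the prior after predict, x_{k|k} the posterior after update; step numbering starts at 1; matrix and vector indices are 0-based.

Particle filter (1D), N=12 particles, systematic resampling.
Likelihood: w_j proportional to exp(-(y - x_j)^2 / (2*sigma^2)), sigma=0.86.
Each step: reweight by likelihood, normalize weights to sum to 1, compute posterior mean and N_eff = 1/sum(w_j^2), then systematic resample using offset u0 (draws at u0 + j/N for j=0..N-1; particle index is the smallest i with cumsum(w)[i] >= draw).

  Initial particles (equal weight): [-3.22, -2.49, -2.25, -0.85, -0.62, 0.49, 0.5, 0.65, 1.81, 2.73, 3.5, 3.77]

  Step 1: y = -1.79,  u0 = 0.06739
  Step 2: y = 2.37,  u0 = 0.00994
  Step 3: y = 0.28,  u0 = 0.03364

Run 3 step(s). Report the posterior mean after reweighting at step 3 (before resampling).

post_mean = 0.4486

step 1: w=[0.0878, 0.2511, 0.3032, 0.1925, 0.1386, 0.0104, 0.0101, 0.0062, 0.0001, 0.0000, 0.0000, 0.0000]  mean=-1.8253  Neff=4.5621  idx=[0, 1, 1, 1, 2, 2, 2, 3, 3, 3, 4, 6]
step 2: w=[0.0000, 0.0000, 0.0000, 0.0000, 0.0000, 0.0000, 0.0000, 0.0091, 0.0091, 0.0091, 0.0239, 0.9487]  mean=0.4362  Neff=1.1100  idx=[8, 11, 11, 11, 11, 11, 11, 11, 11, 11, 11, 11]
step 3: w=[0.0381, 0.0874, 0.0874, 0.0874, 0.0874, 0.0874, 0.0874, 0.0874, 0.0874, 0.0874, 0.0874, 0.0874]  mean=0.4486  Neff=11.6871  idx=[0, 1, 2, 3, 4, 5, 6, 7, 8, 9, 10, 11]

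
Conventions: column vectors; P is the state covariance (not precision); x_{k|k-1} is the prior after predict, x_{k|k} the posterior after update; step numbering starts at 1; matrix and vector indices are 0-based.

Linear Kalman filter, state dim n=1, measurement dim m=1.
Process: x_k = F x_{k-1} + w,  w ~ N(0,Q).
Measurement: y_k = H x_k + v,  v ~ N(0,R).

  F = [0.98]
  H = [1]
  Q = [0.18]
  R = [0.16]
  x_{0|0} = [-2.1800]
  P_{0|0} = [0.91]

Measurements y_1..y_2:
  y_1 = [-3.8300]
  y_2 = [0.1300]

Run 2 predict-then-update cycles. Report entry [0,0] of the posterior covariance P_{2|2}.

step 1: x^-=[-2.1364]  P^-=[1.0540]  S=[1.2140]  K=[0.8682]  nu=[-1.6936]  x^+=[-3.6068]  P^+=[0.1389]
step 2: x^-=[-3.5346]  P^-=[0.3134]  S=[0.4734]  K=[0.6620]  nu=[3.6646]  x^+=[-1.1086]  P^+=[0.1059]

P_post[0,0] = 0.1059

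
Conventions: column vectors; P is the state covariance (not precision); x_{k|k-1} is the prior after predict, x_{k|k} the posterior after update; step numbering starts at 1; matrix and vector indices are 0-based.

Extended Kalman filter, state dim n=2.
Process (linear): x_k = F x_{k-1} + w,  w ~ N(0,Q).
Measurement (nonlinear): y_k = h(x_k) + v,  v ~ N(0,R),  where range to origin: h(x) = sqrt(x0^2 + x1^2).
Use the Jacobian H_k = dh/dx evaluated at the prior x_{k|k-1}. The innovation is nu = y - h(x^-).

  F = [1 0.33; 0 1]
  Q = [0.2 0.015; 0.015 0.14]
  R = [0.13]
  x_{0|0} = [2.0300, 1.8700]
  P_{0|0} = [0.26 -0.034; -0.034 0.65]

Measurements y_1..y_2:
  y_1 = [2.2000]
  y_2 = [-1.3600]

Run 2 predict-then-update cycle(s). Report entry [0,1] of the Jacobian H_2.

step 1: x^-=[2.6471, 1.8700]  P^-=[0.5083 0.1955; 0.1955 0.7900]  H_jac=[0.8168 0.5770]  S=[0.9164]  K=[0.5762; 0.6717]  nu=[-1.0410]  x^+=[2.0473, 1.1708]  P^+=[0.2041 -0.1591; -0.1591 0.3766]
step 2: x^-=[2.4337, 1.1708]  P^-=[0.3401 -0.0199; -0.0199 0.5166]  H_jac=[0.9011 0.4335]  S=[0.4878]  K=[0.6107; 0.4225]  nu=[-4.0607]  x^+=[-0.0462, -0.5447]  P^+=[0.1582 -0.1457; -0.1457 0.4295]

H_jac[0,1] = 0.4335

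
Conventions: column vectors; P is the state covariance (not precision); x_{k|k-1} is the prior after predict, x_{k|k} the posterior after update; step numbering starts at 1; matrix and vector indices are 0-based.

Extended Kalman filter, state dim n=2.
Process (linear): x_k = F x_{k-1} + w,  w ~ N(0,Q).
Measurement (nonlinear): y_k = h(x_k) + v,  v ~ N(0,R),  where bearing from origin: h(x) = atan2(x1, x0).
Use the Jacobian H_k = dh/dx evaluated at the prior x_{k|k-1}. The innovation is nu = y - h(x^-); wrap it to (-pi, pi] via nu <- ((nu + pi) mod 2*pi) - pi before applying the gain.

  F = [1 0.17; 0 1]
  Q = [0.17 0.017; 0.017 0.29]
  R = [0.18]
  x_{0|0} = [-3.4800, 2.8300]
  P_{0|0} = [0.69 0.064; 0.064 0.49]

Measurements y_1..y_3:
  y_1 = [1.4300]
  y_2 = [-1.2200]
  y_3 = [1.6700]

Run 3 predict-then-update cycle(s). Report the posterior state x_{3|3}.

x_post = [-3.8066, 2.8527]

step 1: x^-=[-2.9989, 2.8300]  P^-=[0.8959 0.1643; 0.1643 0.7800]  H_jac=[-0.1664 -0.1764]  S=[0.2387]  K=[-0.7460; -0.6908]  nu=[-0.9552]  x^+=[-2.2863, 3.4899]  P^+=[0.7630 0.0413; 0.0413 0.6661]
step 2: x^-=[-1.6930, 3.4899]  P^-=[0.9663 0.1715; 0.1715 0.9561]  H_jac=[-0.2320 -0.1125]  S=[0.2530]  K=[-0.9620; -0.5823]  nu=[3.0407]  x^+=[-4.6183, 1.7191]  P^+=[0.7321 0.0297; 0.0297 0.8702]
step 3: x^-=[-4.3260, 1.7191]  P^-=[0.9374 0.1947; 0.1947 1.1602]  H_jac=[-0.0793 -0.1996]  S=[0.2383]  K=[-0.4751; -1.0368]  nu=[-1.0933]  x^+=[-3.8066, 2.8527]  P^+=[0.8836 0.0773; 0.0773 0.9041]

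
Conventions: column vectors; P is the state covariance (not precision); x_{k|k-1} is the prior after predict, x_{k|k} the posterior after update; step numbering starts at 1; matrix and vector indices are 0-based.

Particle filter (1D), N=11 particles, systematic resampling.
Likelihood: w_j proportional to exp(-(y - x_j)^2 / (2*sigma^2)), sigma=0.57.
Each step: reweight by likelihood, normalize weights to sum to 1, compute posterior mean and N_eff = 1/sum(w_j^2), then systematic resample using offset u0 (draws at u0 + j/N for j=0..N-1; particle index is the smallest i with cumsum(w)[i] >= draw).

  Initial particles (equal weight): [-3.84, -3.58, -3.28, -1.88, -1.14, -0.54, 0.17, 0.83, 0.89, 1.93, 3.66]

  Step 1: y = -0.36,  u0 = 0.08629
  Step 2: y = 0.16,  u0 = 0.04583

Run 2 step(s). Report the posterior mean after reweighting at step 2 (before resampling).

step 1: w=[0.0000, 0.0000, 0.0000, 0.0128, 0.1762, 0.4276, 0.2917, 0.0508, 0.0406, 0.0001, 0.0000]  mean=-0.3278  Neff=3.2958  idx=[4, 4, 5, 5, 5, 5, 6, 6, 6, 6, 8]
step 2: w=[0.0115, 0.0115, 0.0727, 0.0727, 0.0727, 0.0727, 0.1545, 0.1545, 0.1545, 0.1545, 0.0681]  mean=-0.0175  Neff=8.2257  idx=[2, 3, 4, 6, 6, 7, 7, 8, 8, 9, 10]

post_mean = -0.0175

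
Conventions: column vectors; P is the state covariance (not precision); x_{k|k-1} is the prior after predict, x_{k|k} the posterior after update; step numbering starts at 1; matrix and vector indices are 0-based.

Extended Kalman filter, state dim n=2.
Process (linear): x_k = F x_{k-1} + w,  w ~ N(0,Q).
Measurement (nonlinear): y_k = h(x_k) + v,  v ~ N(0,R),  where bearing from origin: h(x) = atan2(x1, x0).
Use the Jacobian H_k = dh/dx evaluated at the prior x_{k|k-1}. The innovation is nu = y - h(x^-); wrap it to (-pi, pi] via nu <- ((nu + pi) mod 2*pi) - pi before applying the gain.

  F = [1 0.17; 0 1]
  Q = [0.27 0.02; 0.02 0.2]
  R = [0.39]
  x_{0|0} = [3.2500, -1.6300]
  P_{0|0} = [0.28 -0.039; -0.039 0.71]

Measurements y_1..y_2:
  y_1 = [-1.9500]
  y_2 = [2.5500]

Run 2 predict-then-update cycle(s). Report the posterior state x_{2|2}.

x_post = [0.8874, -3.8628]

step 1: x^-=[2.9729, -1.6300]  P^-=[0.5573 0.1017; 0.1017 0.9100]  H_jac=[0.1418 0.2586]  S=[0.4695]  K=[0.2243; 0.5320]  nu=[-1.4485]  x^+=[2.6480, -2.4005]  P^+=[0.5336 0.0457; 0.0457 0.7771]
step 2: x^-=[2.2399, -2.4005]  P^-=[0.8416 0.1978; 0.1978 0.9771]  H_jac=[0.2227 0.2078]  S=[0.4922]  K=[0.4643; 0.5020]  nu=[-2.9132]  x^+=[0.8874, -3.8628]  P^+=[0.7355 0.0831; 0.0831 0.8531]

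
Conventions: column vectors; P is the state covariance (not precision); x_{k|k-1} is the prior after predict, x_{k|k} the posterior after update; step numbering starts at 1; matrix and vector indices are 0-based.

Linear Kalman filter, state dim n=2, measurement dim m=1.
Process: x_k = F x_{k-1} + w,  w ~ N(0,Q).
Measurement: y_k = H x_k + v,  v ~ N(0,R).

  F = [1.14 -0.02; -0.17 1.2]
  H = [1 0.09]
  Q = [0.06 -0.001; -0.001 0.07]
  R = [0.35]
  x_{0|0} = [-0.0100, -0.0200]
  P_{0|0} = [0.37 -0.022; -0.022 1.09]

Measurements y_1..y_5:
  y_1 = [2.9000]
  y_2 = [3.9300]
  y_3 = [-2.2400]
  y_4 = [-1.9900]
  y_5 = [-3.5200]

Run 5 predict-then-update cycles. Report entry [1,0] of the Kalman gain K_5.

K[1,0] = -0.4043

step 1: x^-=[-0.0110, -0.0223]  P^-=[0.5423 -0.1290; -0.1290 1.6593]  S=[0.8825]  K=[0.6013; 0.0230]  nu=[2.9130]  x^+=[1.7407, 0.0447]  P^+=[0.2232 -0.1412; -0.1412 1.6588]
step 2: x^-=[1.9835, -0.2423]  P^-=[0.3571 -0.2778; -0.2778 2.5228]  S=[0.6776]  K=[0.4902; -0.0748]  nu=[1.9683]  x^+=[2.9483, -0.3896]  P^+=[0.1943 -0.2529; -0.2529 2.5190]
step 3: x^-=[3.3689, -0.9687]  P^-=[0.3251 -0.4459; -0.4459 3.8061]  S=[0.6256]  K=[0.4555; -0.1653]  nu=[-5.5217]  x^+=[0.8540, -0.0562]  P^+=[0.1953 -0.3989; -0.3989 3.7890]
step 4: x^-=[0.9747, -0.2126]  P^-=[0.3335 -0.6768; -0.6768 5.6945]  S=[0.6078]  K=[0.4485; -0.2702]  nu=[-2.9456]  x^+=[-0.3464, 0.5834]  P^+=[0.2113 -0.6031; -0.6031 5.6502]
step 5: x^-=[-0.4066, 0.7590]  P^-=[0.3643 -1.0046; -1.0046 8.4584]  S=[0.6020]  K=[0.4550; -0.4043]  nu=[-3.1817]  x^+=[-1.8542, 2.0454]  P^+=[0.2397 -0.8939; -0.8939 8.3600]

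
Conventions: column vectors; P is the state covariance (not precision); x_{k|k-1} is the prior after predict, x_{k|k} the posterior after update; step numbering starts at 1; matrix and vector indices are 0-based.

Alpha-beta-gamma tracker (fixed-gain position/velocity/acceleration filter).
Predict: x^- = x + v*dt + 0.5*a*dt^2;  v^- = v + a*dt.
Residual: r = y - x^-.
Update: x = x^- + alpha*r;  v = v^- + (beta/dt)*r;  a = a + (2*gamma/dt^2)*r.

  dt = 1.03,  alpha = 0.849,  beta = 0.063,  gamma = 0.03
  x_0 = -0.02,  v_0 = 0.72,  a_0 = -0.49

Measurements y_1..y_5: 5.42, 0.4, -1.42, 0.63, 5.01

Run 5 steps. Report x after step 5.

x_post = 4.0845

step 1: x_pred=0.4617  r=4.9583  x^+=4.6713  v^+=0.5186  a^+=-0.2096
step 2: x_pred=5.0943  r=-4.6943  x^+=1.1088  v^+=0.0156  a^+=-0.4751
step 3: x_pred=0.8729  r=-2.2929  x^+=-1.0738  v^+=-0.6140  a^+=-0.6047
step 4: x_pred=-2.0270  r=2.6570  x^+=0.2288  v^+=-1.0743  a^+=-0.4545
step 5: x_pred=-1.1189  r=6.1289  x^+=4.0845  v^+=-1.1676  a^+=-0.1079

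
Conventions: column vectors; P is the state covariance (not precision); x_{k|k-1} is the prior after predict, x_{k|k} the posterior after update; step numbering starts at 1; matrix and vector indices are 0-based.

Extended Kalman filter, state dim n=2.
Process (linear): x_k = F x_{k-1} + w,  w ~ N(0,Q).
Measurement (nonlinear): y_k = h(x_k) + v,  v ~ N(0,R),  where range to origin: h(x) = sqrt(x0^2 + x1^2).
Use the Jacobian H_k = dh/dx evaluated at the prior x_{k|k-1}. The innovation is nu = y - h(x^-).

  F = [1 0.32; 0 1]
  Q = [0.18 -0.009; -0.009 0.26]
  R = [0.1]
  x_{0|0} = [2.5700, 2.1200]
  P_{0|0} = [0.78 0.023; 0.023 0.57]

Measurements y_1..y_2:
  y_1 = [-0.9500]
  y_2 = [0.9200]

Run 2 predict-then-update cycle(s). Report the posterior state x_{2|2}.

step 1: x^-=[3.2484, 2.1200]  P^-=[1.0331 0.1964; 0.1964 0.8300]  H_jac=[0.8374 0.5465]  S=[1.2522]  K=[0.7766; 0.4936]  nu=[-4.8290]  x^+=[-0.5019, -0.2636]  P^+=[0.2778 -0.2836; -0.2836 0.5249]
step 2: x^-=[-0.5862, -0.2636]  P^-=[0.3301 -0.1247; -0.1247 0.7849]  H_jac=[-0.9120 -0.4101]  S=[0.4133]  K=[-0.6046; -0.5038]  nu=[0.2772]  x^+=[-0.7539, -0.4033]  P^+=[0.1790 -0.2506; -0.2506 0.6800]

x_post = [-0.7539, -0.4033]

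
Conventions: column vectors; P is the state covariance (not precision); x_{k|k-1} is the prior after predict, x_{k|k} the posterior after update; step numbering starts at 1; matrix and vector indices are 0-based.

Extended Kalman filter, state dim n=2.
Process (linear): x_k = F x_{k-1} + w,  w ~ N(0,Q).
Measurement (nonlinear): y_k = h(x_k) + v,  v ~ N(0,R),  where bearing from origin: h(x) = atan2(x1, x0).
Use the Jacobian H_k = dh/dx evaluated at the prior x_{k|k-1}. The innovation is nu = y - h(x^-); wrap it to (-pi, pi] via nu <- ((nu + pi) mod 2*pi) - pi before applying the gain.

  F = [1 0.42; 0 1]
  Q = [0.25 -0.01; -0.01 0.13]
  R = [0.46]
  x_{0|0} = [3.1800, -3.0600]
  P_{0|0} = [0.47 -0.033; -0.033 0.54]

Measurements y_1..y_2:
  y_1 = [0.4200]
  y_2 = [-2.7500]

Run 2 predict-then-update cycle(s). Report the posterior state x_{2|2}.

x_post = [0.2600, -3.2879]

step 1: x^-=[1.8948, -3.0600]  P^-=[0.7875 0.1838; 0.1838 0.6700]  H_jac=[0.2362 0.1463]  S=[0.5310]  K=[0.4010; 0.2663]  nu=[1.4364]  x^+=[2.4708, -2.6774]  P^+=[0.7022 0.1271; 0.1271 0.6323]
step 2: x^-=[1.3462, -2.6774]  P^-=[1.1705 0.3827; 0.3827 0.7623]  H_jac=[0.2981 0.1499]  S=[0.6154]  K=[0.6603; 0.3711]  nu=[-1.6451]  x^+=[0.2600, -3.2879]  P^+=[0.9022 0.2319; 0.2319 0.6776]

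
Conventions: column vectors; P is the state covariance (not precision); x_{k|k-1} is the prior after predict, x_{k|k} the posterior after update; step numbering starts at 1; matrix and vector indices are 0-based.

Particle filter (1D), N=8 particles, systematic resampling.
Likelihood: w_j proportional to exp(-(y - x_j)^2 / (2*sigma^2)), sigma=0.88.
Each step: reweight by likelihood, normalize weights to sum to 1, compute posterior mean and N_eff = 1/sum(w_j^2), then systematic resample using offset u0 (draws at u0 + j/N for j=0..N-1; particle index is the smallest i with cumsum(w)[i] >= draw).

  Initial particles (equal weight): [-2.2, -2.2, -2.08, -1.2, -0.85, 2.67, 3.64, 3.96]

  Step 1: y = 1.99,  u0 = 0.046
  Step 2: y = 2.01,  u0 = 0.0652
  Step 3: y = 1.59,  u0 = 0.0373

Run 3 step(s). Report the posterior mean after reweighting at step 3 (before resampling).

post_mean = 2.6700

step 1: w=[0.0000, 0.0000, 0.0000, 0.0014, 0.0055, 0.7398, 0.1719, 0.0814]  mean=2.9169  Neff=1.7138  idx=[5, 5, 5, 5, 5, 5, 6, 7]
step 2: w=[0.1574, 0.1574, 0.1574, 0.1574, 0.1574, 0.1574, 0.0375, 0.0179]  mean=2.7295  Neff=6.6475  idx=[0, 1, 2, 2, 3, 4, 5, 5]
step 3: w=[0.1250, 0.1250, 0.1250, 0.1250, 0.1250, 0.1250, 0.1250, 0.1250]  mean=2.6700  Neff=8.0000  idx=[0, 1, 2, 3, 4, 5, 6, 7]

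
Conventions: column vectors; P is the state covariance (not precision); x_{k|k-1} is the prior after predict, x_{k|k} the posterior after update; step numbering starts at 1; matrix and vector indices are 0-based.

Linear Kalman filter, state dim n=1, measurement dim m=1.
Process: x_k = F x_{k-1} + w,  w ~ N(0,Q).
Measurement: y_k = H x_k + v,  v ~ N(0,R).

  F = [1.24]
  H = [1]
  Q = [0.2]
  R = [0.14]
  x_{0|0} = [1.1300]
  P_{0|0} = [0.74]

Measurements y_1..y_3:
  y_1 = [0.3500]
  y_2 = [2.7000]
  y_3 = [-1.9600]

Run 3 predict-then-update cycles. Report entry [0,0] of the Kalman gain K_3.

step 1: x^-=[1.4012]  P^-=[1.3378]  S=[1.4778]  K=[0.9053]  nu=[-1.0512]  x^+=[0.4496]  P^+=[0.1267]
step 2: x^-=[0.5575]  P^-=[0.3949]  S=[0.5349]  K=[0.7383]  nu=[2.1425]  x^+=[2.1392]  P^+=[0.1034]
step 3: x^-=[2.6526]  P^-=[0.3589]  S=[0.4989]  K=[0.7194]  nu=[-4.6126]  x^+=[-0.6657]  P^+=[0.1007]

K[0,0] = 0.7194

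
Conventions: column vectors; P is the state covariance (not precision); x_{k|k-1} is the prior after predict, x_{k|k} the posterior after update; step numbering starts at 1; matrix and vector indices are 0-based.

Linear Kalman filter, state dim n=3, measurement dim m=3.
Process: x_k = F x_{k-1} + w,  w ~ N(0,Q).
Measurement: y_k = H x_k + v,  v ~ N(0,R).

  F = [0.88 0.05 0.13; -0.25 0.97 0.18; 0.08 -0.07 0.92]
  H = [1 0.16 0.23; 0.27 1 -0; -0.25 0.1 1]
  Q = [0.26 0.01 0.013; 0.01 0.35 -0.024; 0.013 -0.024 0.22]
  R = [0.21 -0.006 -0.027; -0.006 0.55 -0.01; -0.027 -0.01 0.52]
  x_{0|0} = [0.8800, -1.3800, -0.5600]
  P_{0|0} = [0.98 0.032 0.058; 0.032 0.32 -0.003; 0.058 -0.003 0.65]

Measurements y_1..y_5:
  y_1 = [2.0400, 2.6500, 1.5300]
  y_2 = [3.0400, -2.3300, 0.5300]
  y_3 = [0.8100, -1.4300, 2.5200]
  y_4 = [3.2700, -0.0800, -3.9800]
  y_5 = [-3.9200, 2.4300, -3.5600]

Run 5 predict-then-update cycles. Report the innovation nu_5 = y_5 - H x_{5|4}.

innov = [-6.0048, 3.7010, -3.1359]

step 1: x^-=[0.6326, -1.6594, -0.3482]  P^-=[1.0467 -0.1411 0.2042; -0.1411 0.7116 0.0302; 0.2042 0.0302 0.7866]  S=[1.3676 0.2630 0.0932; 0.2630 1.2617 0.1073; 0.0932 0.1073 1.2901]  K=[0.7994 -0.0451 -0.1094; -0.1261 0.5542 0.0689; 0.2535 -0.0325 0.5569]  nu=[1.7530, 4.1386, 2.2023]  x^+=[1.6062, 0.5651, 1.1878]  P^+=[0.1891 -0.0795 -0.0228; -0.0795 0.3264 -0.0188; -0.0228 -0.0188 0.2792]
step 2: x^-=[1.5962, 0.3604, 1.1818]  P^-=[0.3995 -0.0816 0.0437; -0.0816 0.7120 -0.0229; 0.0437 -0.0229 0.4591]  S=[0.6443 0.1281 0.0223; 0.1281 1.2471 0.0413; 0.0223 0.0413 0.9888]  K=[0.6261 -0.0407 -0.0774; -0.0708 0.5590 0.0477; 0.2198 -0.0463 0.4479]  nu=[1.1144, -3.1213, -0.2888]  x^+=[2.4432, -1.4770, 1.4420]  P^+=[0.1473 -0.0651 -0.0134; -0.0651 0.3250 -0.0277; -0.0134 -0.0277 0.2269]
step 3: x^-=[2.2636, -1.7839, 1.6255]  P^-=[0.3696 -0.0616 0.0411; -0.0616 0.6955 -0.0391; 0.0411 -0.0391 0.4169]  S=[0.6158 0.1344 0.0155; 0.1344 1.2392 0.0203; 0.0155 0.0203 0.9416]  K=[0.6087 -0.0340 -0.0703; -0.0556 0.5532 0.0377; 0.2131 -0.0527 0.4253]  nu=[-1.5421, -0.2573, 1.6388]  x^+=[1.2185, -1.7789, 2.0074]  P^+=[0.1421 -0.0600 -0.0111; -0.0600 0.3204 -0.0315; -0.0111 -0.0315 0.2163]
step 4: x^-=[1.2443, -1.6688, 2.0688]  P^-=[0.3663 -0.0568 0.0409; -0.0568 0.6865 -0.0438; 0.0409 -0.0438 0.4086]  S=[0.6129 0.1359 0.0136; 0.1359 1.2325 0.0138; 0.0136 0.0138 0.9320]  K=[0.6068 -0.0320 -0.0688; -0.0527 0.5500 0.0345; 0.2115 -0.0546 0.4205]  nu=[1.8169, 1.2528, -5.5708]  x^+=[2.6897, -1.2676, 0.0421]  P^+=[0.1413 -0.0587 -0.0106; -0.0587 0.3183 -0.0326; -0.0106 -0.0326 0.2141]
step 5: x^-=[2.3091, -1.8944, 0.3426]  P^-=[0.3658 -0.0558 0.0409; -0.0558 0.6833 -0.0450; 0.0409 -0.0450 0.4070]  S=[0.6125 0.1361 0.0131; 0.1361 1.2298 0.0121; 0.0131 0.0121 0.9300]  K=[0.6065 -0.0315 -0.0685; -0.0521 0.5488 0.0337; 0.2112 -0.0551 0.4195]  nu=[-6.0048, 3.7010, -3.1359]  x^+=[-1.2347, 0.3441, -2.4449]  P^+=[0.1412 -0.0584 -0.0105; -0.0584 0.3176 -0.0329; -0.0105 -0.0329 0.2137]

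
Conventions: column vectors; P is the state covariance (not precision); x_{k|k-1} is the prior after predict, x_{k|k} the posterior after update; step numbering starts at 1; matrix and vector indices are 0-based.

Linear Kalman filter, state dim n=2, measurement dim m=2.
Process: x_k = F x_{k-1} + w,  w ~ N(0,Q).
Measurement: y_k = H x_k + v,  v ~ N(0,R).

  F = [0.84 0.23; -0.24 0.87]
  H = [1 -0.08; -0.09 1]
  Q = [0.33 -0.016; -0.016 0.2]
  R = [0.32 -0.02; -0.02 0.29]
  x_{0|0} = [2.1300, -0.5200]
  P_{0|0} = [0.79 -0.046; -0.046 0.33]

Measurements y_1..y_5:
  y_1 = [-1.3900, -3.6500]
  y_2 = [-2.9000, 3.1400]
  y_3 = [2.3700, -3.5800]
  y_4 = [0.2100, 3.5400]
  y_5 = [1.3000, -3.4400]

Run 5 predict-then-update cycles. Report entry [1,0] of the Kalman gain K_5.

K[1,0] = 0.0145

step 1: x^-=[1.6696, -0.9636]  P^-=[0.8871 -0.1403; -0.1403 0.5145]  S=[1.2328 -0.2823; -0.2823 0.8369]  K=[0.7244 -0.0187; -0.0032 0.6287]  nu=[-3.1367, -2.5361]  x^+=[-0.5552, -2.5481]  P^+=[0.2323 0.0010; 0.0010 0.1825]
step 2: x^-=[-1.0524, -2.0836]  P^-=[0.5039 -0.0256; -0.0256 0.3511]  S=[0.8303 -0.1193; -0.1193 0.6498]  K=[0.6098 0.0027; 0.0138 0.5464]  nu=[-2.0143, 5.1289]  x^+=[-2.2670, 0.6910]  P^+=[0.1956 0.0062; 0.0062 0.1587]
step 3: x^-=[-1.7453, 1.1453]  P^-=[0.4788 -0.0195; -0.0195 0.3288]  S=[0.8040 -0.1090; -0.1090 0.6262]  K=[0.5980 0.0042; 0.0150 0.5305]  nu=[4.2070, -4.8824]  x^+=[0.7500, -1.3819]  P^+=[0.1918 0.0065; 0.0065 0.1541]
step 4: x^-=[0.3122, -1.3822]  P^-=[0.4760 -0.0194; -0.0194 0.3250]  S=[0.8012 -0.1084; -0.1084 0.6223]  K=[0.5966 0.0039; 0.0147 0.5276]  nu=[-0.2128, 4.9503]  x^+=[0.2044, 1.2263]  P^+=[0.1913 0.0064; 0.0064 0.1533]
step 5: x^-=[0.4538, 1.0178]  P^-=[0.4756 -0.0196; -0.0196 0.3244]  S=[0.8008 -0.1085; -0.1085 0.6217]  K=[0.5964 0.0037; 0.0145 0.5271]  nu=[0.9277, -4.4170]  x^+=[0.9906, -1.2968]  P^+=[0.1913 0.0064; 0.0064 0.1531]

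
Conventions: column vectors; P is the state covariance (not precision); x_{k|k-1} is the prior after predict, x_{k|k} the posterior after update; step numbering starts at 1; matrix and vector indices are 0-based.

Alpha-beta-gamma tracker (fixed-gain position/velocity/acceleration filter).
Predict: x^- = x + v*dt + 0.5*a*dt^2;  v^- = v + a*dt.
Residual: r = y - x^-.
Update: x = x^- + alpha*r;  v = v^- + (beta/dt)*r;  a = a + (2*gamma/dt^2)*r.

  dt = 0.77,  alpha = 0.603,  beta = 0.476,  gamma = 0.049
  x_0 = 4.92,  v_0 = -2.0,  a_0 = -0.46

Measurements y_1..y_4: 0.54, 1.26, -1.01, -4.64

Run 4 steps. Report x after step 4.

x_post = -4.1538

step 1: x_pred=3.2436  r=-2.7036  x^+=1.6133  v^+=-4.0255  a^+=-0.9069
step 2: x_pred=-1.7552  r=3.0152  x^+=0.0630  v^+=-2.8599  a^+=-0.4085
step 3: x_pred=-2.2603  r=1.2503  x^+=-1.5064  v^+=-2.4016  a^+=-0.2019
step 4: x_pred=-3.4154  r=-1.2246  x^+=-4.1538  v^+=-3.3140  a^+=-0.4043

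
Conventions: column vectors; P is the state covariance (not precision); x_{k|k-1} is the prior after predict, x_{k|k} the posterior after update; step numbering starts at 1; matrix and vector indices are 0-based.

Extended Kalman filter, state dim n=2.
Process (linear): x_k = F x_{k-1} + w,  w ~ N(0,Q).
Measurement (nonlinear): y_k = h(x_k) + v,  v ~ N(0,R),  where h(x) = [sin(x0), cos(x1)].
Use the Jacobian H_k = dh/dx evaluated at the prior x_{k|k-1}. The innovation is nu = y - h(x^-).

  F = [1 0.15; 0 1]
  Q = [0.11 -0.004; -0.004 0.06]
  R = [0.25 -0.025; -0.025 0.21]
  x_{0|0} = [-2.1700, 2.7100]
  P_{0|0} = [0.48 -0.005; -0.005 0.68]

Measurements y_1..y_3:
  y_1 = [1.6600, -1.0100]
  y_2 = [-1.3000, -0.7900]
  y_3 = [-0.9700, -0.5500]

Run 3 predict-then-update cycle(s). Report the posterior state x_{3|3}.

step 1: x^-=[-1.7635, 2.7100]  P^-=[0.6038 0.0930; 0.0930 0.7400]  H_jac=[-0.1915 0.0000; 0.0000 -0.4183]  S=[0.2721 -0.0175; -0.0175 0.3395]  K=[-0.4337 -0.1370; -0.1247 -0.9183]  nu=[2.6415, -0.1017]  x^+=[-2.8953, 2.4741]  P^+=[0.5483 0.0429; 0.0429 0.4535]
step 2: x^-=[-2.5242, 2.4741]  P^-=[0.6814 0.1069; 0.1069 0.5135]  H_jac=[-0.8154 0.0000; 0.0000 -0.6190]  S=[0.7030 0.0290; 0.0290 0.4068]  K=[-0.7859 -0.1067; -0.0921 -0.7749]  nu=[-0.7211, -0.0046]  x^+=[-1.9570, 2.5441]  P^+=[0.2377 0.0045; 0.0045 0.2592]
step 3: x^-=[-1.5754, 2.5441]  P^-=[0.3549 0.0393; 0.0393 0.3192]  H_jac=[-0.0046 0.0000; 0.0000 -0.5626]  S=[0.2500 -0.0249; -0.0249 0.3110]  K=[-0.0137 -0.0723; -0.0587 -0.5820]  nu=[0.0300, 0.2767]  x^+=[-1.5958, 2.3812]  P^+=[0.3532 0.0264; 0.0264 0.2146]

x_post = [-1.5958, 2.3812]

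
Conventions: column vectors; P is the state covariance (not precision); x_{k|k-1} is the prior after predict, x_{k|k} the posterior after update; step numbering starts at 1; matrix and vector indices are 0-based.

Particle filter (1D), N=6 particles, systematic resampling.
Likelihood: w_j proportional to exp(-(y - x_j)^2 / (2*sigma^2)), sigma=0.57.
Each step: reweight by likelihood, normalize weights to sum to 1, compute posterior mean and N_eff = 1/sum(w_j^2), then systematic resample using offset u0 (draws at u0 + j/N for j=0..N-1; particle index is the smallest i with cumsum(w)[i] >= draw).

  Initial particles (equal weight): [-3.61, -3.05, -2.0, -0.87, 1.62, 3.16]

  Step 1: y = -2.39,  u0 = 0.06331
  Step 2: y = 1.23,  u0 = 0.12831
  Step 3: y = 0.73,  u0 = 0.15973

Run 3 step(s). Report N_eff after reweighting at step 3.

N_eff = 6.0000

step 1: w=[0.0706, 0.3571, 0.5524, 0.0199, 0.0000, 0.0000]  mean=-2.4661  Neff=2.2832  idx=[0, 1, 1, 2, 2, 2]
step 2: w=[0.0000, 0.0000, 0.0000, 0.3333, 0.3333, 0.3333]  mean=-2.0000  Neff=3.0000  idx=[3, 3, 4, 4, 5, 5]
step 3: w=[0.1667, 0.1667, 0.1667, 0.1667, 0.1667, 0.1667]  mean=-2.0000  Neff=6.0000  idx=[0, 1, 2, 3, 4, 5]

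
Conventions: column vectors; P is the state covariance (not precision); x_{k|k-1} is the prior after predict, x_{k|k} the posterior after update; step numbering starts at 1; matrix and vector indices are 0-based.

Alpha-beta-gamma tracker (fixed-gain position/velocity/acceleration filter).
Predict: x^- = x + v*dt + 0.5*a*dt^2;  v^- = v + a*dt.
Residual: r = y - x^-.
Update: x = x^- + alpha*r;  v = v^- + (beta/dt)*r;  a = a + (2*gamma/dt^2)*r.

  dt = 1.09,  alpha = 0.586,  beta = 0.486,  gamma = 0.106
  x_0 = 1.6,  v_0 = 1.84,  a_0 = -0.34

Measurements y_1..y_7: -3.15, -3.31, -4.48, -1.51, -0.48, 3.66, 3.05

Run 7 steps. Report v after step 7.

step 1: x_pred=3.4036  r=-6.5536  x^+=-0.4368  v^+=-1.4527  a^+=-1.5094
step 2: x_pred=-2.9169  r=-0.3931  x^+=-3.1472  v^+=-3.2732  a^+=-1.5796
step 3: x_pred=-7.6534  r=3.1734  x^+=-5.7938  v^+=-3.5800  a^+=-1.0133
step 4: x_pred=-10.2979  r=8.7879  x^+=-5.1482  v^+=-0.7662  a^+=0.5548
step 5: x_pred=-5.6538  r=5.1738  x^+=-2.6220  v^+=2.1453  a^+=1.4780
step 6: x_pred=0.5945  r=3.0655  x^+=2.3909  v^+=5.1232  a^+=2.0250
step 7: x_pred=9.1781  r=-6.1281  x^+=5.5870  v^+=4.5981  a^+=0.9315

v_post = 4.5981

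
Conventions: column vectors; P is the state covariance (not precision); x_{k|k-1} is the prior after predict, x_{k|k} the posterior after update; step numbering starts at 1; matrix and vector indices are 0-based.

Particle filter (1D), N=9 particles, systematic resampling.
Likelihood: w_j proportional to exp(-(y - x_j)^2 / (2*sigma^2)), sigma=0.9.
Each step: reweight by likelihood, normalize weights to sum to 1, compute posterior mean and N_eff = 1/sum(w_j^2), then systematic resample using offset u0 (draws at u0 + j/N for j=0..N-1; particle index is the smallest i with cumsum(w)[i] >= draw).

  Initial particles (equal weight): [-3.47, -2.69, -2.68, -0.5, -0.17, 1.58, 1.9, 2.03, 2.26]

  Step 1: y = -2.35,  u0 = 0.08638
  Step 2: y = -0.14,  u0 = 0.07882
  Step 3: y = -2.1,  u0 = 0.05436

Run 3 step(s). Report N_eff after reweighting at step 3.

N_eff = 6.0548

step 1: w=[0.1843, 0.3723, 0.3738, 0.0483, 0.0213, 0.0000, 0.0000, 0.0000, 0.0000]  mean=-2.6704  Neff=3.1741  idx=[0, 1, 1, 1, 1, 2, 2, 2, 3]
step 2: w=[0.0010, 0.0172, 0.0172, 0.0172, 0.0172, 0.0177, 0.0177, 0.0177, 0.8772]  mean=-0.7692  Neff=1.2960  idx=[5, 8, 8, 8, 8, 8, 8, 8, 8]
step 3: w=[0.3303, 0.0837, 0.0837, 0.0837, 0.0837, 0.0837, 0.0837, 0.0837, 0.0837]  mean=-1.2200  Neff=6.0548  idx=[0, 0, 0, 1, 3, 4, 5, 6, 8]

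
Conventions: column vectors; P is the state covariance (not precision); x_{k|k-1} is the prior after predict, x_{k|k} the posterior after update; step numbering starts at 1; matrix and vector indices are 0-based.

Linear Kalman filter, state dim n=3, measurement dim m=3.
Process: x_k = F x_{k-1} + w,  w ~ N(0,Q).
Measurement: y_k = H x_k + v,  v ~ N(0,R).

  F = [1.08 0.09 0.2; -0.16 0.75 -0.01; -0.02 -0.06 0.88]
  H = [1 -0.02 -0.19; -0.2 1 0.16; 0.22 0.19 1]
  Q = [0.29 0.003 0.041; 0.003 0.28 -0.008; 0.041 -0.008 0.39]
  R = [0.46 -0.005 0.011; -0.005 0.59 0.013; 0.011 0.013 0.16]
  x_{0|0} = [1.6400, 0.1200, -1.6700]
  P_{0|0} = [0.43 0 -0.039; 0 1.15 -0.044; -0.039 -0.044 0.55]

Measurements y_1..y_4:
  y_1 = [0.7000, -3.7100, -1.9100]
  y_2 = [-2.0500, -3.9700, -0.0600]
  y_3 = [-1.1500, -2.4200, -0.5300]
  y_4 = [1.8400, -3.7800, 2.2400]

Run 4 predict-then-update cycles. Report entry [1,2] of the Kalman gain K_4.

step 1: x^-=[1.4480, -0.1557, -1.5096]  P^-=[0.8044 0.0003 0.0824; 0.0003 0.9385 -0.0868; 0.0824 -0.0868 0.8263]  S=[1.2626 -0.1764 0.1113; -0.1764 1.5486 0.1852; 0.1113 0.1852 1.0624]  K=[0.6011 -0.0494 0.1899; 0.0863 0.6103 -0.0292; -0.1423 -0.0945 0.8107]  nu=[-1.0379, -3.0232, -0.6894]  x^+=[0.8426, -2.0702, -1.6351]  P^+=[0.2738 0.0298 -0.0296; 0.0298 0.3771 -0.0740; -0.0296 -0.0740 0.1475]
step 2: x^-=[0.3967, -1.6711, -1.3316]  P^-=[0.6087 -0.0052 0.0241; -0.0052 0.4930 -0.0703; 0.0241 -0.0703 0.5146]  S=[1.0780 -0.1391 0.0713; -0.1391 1.0986 0.0849; 0.0713 0.0849 0.7053]  K=[0.5416 -0.0570 0.1747; 0.0582 0.4490 -0.0284; -0.1245 -0.0663 0.7387]  nu=[-2.7331, -2.0065, 1.5018]  x^+=[-0.7069, -2.7739, 0.2510]  P^+=[0.2470 0.0193 -0.0248; 0.0193 0.2769 -0.0549; -0.0248 -0.0549 0.1319]
step 3: x^-=[-0.9629, -1.9698, 0.4015]  P^-=[0.5767 -0.0130 0.0289; -0.0130 0.4382 -0.0537; 0.0289 -0.0537 0.4999]  S=[1.0440 -0.1412 0.0695; -0.1412 1.0502 0.0884; 0.0695 0.0884 0.6949]  K=[0.5273 -0.0617 0.1757; 0.0470 0.4195 -0.0197; -0.1190 -0.0582 0.7332]  nu=[-0.1502, -0.7070, -0.3454]  x^+=[-1.0592, -2.2667, 0.2073]  P^+=[0.2408 0.0151 -0.0227; 0.0151 0.2580 -0.0495; -0.0227 -0.0495 0.1297]
step 4: x^-=[-1.3065, -1.5326, 0.3396]  P^-=[0.5695 -0.0159 0.0314; -0.0159 0.4283 -0.0496; 0.0314 -0.0496 0.4975]  S=[1.0359 -0.1427 0.0700; -0.1427 1.0423 0.0898; 0.0700 0.0898 0.6942]  K=[0.5236 -0.0632 0.1767; 0.0437 0.4138 -0.0171; -0.1173 -0.0563 0.7322]  nu=[3.1803, -2.5630, 2.4790]  x^+=[0.9588, -2.4969, 1.9262]  P^+=[0.2392 0.0138 -0.0220; 0.0138 0.2542 -0.0482; -0.0220 -0.0482 0.1291]

K[1,2] = -0.0171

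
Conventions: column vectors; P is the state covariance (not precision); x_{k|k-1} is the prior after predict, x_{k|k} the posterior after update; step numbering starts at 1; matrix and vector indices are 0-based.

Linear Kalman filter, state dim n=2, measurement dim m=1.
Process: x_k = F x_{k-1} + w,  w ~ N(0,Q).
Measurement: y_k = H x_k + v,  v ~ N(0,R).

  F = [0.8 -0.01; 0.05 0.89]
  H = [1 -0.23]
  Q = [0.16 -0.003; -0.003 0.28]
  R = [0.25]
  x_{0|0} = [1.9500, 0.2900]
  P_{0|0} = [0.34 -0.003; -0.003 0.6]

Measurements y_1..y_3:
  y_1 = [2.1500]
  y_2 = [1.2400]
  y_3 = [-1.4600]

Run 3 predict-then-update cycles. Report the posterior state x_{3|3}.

step 1: x^-=[1.5571, 0.3556]  P^-=[0.3777 0.0031; 0.0031 0.7558]  S=[0.6663]  K=[0.5658; -0.2562]  nu=[0.6747]  x^+=[1.9389, 0.1827]  P^+=[0.1644 0.0997; 0.0997 0.7121]
step 2: x^-=[1.5493, 0.2596]  P^-=[0.2637 0.0682; 0.0682 0.8533]  S=[0.5275]  K=[0.4702; -0.2428]  nu=[-0.2496]  x^+=[1.4319, 0.3202]  P^+=[0.1471 0.1284; 0.1284 0.8222]
step 3: x^-=[1.1423, 0.3565]  P^-=[0.2522 0.0869; 0.0869 0.9431]  S=[0.5121]  K=[0.4534; -0.2538]  nu=[-2.5203]  x^+=[-0.0004, 0.9963]  P^+=[0.1469 0.1459; 0.1459 0.9101]

x_post = [-0.0004, 0.9963]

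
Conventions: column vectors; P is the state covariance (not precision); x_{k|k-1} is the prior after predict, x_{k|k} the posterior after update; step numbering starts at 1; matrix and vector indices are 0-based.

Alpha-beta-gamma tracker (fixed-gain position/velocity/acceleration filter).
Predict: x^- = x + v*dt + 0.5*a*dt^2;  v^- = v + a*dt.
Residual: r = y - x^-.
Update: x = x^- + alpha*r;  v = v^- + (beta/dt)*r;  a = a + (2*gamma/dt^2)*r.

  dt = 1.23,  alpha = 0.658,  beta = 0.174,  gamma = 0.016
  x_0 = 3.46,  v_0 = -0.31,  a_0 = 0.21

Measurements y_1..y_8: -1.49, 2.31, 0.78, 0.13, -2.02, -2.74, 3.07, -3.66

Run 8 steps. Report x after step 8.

x_post = -1.7046

step 1: x_pred=3.2376  r=-4.7276  x^+=0.1268  v^+=-0.7205  a^+=0.1100
step 2: x_pred=-0.6761  r=2.9861  x^+=1.2887  v^+=-0.1627  a^+=0.1732
step 3: x_pred=1.2196  r=-0.4396  x^+=0.9303  v^+=-0.0119  a^+=0.1639
step 4: x_pred=1.0396  r=-0.9096  x^+=0.4411  v^+=0.0610  a^+=0.1446
step 5: x_pred=0.6255  r=-2.6455  x^+=-1.1152  v^+=-0.1354  a^+=0.0887
step 6: x_pred=-1.2147  r=-1.5253  x^+=-2.2183  v^+=-0.2421  a^+=0.0564
step 7: x_pred=-2.4734  r=5.5434  x^+=1.1741  v^+=0.6115  a^+=0.1737
step 8: x_pred=2.0576  r=-5.7176  x^+=-1.7046  v^+=0.0163  a^+=0.0527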